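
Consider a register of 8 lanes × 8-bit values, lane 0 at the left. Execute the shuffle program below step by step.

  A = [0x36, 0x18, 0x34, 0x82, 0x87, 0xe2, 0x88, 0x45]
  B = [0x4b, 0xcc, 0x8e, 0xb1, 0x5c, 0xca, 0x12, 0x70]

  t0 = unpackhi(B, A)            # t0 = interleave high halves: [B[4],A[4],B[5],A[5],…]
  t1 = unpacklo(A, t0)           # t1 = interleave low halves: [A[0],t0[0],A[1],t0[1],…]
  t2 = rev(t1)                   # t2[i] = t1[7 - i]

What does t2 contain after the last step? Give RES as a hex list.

  t0: 5c 87 ca e2 12 88 70 45
  t1: 36 5c 18 87 34 ca 82 e2
  t2: e2 82 ca 34 87 18 5c 36

RES = [0xe2, 0x82, 0xca, 0x34, 0x87, 0x18, 0x5c, 0x36]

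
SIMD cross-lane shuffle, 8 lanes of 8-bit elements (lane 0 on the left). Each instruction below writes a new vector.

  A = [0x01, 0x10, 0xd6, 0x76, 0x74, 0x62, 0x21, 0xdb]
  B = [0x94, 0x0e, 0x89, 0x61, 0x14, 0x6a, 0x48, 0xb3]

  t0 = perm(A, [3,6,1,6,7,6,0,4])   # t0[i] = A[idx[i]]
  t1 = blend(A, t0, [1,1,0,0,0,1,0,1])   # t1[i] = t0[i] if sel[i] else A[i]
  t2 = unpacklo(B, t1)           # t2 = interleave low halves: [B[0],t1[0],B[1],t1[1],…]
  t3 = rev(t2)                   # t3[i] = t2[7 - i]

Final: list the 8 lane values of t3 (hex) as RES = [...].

  t0: 76 21 10 21 db 21 01 74
  t1: 76 21 d6 76 74 21 21 74
  t2: 94 76 0e 21 89 d6 61 76
  t3: 76 61 d6 89 21 0e 76 94

RES = [0x76, 0x61, 0xd6, 0x89, 0x21, 0x0e, 0x76, 0x94]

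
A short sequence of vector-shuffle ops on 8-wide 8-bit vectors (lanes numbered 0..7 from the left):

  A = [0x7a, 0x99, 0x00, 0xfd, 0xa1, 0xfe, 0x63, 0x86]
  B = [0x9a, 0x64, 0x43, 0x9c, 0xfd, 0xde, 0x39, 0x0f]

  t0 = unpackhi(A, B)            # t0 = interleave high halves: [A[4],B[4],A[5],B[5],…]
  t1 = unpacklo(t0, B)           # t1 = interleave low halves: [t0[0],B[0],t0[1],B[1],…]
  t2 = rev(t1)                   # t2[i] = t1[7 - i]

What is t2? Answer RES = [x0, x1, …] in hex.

t0 = [0xa1, 0xfd, 0xfe, 0xde, 0x63, 0x39, 0x86, 0x0f]
t1 = [0xa1, 0x9a, 0xfd, 0x64, 0xfe, 0x43, 0xde, 0x9c]
t2 = [0x9c, 0xde, 0x43, 0xfe, 0x64, 0xfd, 0x9a, 0xa1]

RES = [0x9c, 0xde, 0x43, 0xfe, 0x64, 0xfd, 0x9a, 0xa1]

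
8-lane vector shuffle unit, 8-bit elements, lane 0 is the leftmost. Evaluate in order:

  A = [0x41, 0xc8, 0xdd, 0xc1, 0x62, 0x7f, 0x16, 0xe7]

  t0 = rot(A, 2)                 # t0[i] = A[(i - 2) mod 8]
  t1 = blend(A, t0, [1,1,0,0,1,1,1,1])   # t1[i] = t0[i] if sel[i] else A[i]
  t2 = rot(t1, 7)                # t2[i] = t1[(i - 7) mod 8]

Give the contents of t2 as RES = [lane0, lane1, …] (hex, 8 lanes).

RES = [ 0xe7  0xdd  0xc1  0xdd  0xc1  0x62  0x7f  0x16 ]

t0 = [0x16, 0xe7, 0x41, 0xc8, 0xdd, 0xc1, 0x62, 0x7f]
t1 = [0x16, 0xe7, 0xdd, 0xc1, 0xdd, 0xc1, 0x62, 0x7f]
t2 = [0xe7, 0xdd, 0xc1, 0xdd, 0xc1, 0x62, 0x7f, 0x16]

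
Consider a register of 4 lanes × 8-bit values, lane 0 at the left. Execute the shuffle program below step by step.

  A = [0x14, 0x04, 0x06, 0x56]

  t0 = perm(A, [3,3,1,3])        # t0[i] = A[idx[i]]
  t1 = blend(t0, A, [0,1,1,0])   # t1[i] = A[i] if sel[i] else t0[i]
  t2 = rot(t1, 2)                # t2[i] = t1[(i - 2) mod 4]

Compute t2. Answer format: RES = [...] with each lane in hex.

RES = [ 0x06  0x56  0x56  0x04 ]

  t0: 56 56 04 56
  t1: 56 04 06 56
  t2: 06 56 56 04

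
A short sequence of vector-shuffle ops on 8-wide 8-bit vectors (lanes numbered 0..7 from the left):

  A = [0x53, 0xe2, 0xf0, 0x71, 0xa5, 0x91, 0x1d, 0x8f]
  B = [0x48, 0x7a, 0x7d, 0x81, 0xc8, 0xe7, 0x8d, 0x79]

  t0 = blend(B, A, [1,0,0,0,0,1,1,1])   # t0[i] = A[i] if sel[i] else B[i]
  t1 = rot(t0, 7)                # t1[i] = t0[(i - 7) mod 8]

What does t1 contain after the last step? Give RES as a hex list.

RES = [0x7a, 0x7d, 0x81, 0xc8, 0x91, 0x1d, 0x8f, 0x53]

  t0: 53 7a 7d 81 c8 91 1d 8f
  t1: 7a 7d 81 c8 91 1d 8f 53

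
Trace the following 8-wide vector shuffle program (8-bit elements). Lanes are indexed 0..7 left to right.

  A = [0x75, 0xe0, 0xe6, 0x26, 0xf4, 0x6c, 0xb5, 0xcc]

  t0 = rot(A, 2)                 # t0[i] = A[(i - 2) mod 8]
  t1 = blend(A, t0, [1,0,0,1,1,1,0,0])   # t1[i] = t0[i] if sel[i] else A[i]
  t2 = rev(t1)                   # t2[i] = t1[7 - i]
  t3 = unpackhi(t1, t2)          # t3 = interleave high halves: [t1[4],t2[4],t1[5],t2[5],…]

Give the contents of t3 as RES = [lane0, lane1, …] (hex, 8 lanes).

t0 = [0xb5, 0xcc, 0x75, 0xe0, 0xe6, 0x26, 0xf4, 0x6c]
t1 = [0xb5, 0xe0, 0xe6, 0xe0, 0xe6, 0x26, 0xb5, 0xcc]
t2 = [0xcc, 0xb5, 0x26, 0xe6, 0xe0, 0xe6, 0xe0, 0xb5]
t3 = [0xe6, 0xe0, 0x26, 0xe6, 0xb5, 0xe0, 0xcc, 0xb5]

RES = [0xe6, 0xe0, 0x26, 0xe6, 0xb5, 0xe0, 0xcc, 0xb5]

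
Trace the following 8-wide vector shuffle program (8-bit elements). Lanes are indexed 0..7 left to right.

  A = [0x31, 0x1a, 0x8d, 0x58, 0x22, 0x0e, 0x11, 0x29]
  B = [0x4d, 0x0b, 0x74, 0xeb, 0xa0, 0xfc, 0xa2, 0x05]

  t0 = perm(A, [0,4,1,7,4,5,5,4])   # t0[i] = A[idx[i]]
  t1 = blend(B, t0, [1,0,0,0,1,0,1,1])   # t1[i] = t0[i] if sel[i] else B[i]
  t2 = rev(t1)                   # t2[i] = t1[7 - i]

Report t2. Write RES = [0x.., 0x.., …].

t0 = [0x31, 0x22, 0x1a, 0x29, 0x22, 0x0e, 0x0e, 0x22]
t1 = [0x31, 0x0b, 0x74, 0xeb, 0x22, 0xfc, 0x0e, 0x22]
t2 = [0x22, 0x0e, 0xfc, 0x22, 0xeb, 0x74, 0x0b, 0x31]

RES = [ 0x22  0x0e  0xfc  0x22  0xeb  0x74  0x0b  0x31 ]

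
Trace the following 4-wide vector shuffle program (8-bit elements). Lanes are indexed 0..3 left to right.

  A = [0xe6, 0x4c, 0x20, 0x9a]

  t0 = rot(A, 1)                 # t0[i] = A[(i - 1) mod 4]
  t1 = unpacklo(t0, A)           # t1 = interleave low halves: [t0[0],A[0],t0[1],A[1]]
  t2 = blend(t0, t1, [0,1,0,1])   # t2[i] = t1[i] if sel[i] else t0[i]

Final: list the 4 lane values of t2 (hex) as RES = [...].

→ t0 |9a|e6|4c|20|
→ t1 |9a|e6|e6|4c|
→ t2 |9a|e6|4c|4c|

RES = [ 0x9a  0xe6  0x4c  0x4c ]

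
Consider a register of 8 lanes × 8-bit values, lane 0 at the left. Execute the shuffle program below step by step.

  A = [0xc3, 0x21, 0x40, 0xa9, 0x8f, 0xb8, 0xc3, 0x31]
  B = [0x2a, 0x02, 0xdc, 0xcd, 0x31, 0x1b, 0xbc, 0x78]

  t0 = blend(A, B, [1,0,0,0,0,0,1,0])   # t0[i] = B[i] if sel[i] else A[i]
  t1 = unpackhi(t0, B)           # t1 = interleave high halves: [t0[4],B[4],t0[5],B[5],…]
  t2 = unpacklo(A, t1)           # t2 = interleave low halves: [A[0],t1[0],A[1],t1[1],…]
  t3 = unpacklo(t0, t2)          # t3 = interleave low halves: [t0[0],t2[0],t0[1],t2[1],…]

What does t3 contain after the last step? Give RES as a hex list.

RES = [ 0x2a  0xc3  0x21  0x8f  0x40  0x21  0xa9  0x31 ]

  t0: 2a 21 40 a9 8f b8 bc 31
  t1: 8f 31 b8 1b bc bc 31 78
  t2: c3 8f 21 31 40 b8 a9 1b
  t3: 2a c3 21 8f 40 21 a9 31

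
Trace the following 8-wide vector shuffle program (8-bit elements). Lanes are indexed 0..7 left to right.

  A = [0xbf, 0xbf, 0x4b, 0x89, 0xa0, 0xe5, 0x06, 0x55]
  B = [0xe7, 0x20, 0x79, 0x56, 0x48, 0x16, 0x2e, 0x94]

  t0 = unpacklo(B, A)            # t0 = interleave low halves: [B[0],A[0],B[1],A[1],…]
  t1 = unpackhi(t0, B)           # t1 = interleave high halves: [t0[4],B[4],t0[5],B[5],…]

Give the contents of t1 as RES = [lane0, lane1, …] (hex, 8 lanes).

t0 = [0xe7, 0xbf, 0x20, 0xbf, 0x79, 0x4b, 0x56, 0x89]
t1 = [0x79, 0x48, 0x4b, 0x16, 0x56, 0x2e, 0x89, 0x94]

RES = [ 0x79  0x48  0x4b  0x16  0x56  0x2e  0x89  0x94 ]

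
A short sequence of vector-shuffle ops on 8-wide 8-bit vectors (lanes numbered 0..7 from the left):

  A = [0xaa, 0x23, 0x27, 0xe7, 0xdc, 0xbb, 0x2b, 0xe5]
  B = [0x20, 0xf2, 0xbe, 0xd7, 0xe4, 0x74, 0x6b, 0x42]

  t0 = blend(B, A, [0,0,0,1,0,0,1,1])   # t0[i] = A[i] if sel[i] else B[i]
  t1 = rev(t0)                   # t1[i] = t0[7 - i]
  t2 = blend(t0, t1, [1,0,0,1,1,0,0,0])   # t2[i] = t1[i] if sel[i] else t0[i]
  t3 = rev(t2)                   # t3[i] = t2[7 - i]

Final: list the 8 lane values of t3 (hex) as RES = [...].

→ t0 |20|f2|be|e7|e4|74|2b|e5|
→ t1 |e5|2b|74|e4|e7|be|f2|20|
→ t2 |e5|f2|be|e4|e7|74|2b|e5|
→ t3 |e5|2b|74|e7|e4|be|f2|e5|

RES = [0xe5, 0x2b, 0x74, 0xe7, 0xe4, 0xbe, 0xf2, 0xe5]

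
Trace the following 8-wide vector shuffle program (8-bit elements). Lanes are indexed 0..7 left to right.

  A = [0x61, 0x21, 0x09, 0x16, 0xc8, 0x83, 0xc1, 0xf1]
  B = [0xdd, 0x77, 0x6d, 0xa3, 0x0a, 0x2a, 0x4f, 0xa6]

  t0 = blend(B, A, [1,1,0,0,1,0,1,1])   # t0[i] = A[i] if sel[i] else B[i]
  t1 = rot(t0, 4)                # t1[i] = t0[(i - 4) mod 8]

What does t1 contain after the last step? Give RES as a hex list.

RES = [ 0xc8  0x2a  0xc1  0xf1  0x61  0x21  0x6d  0xa3 ]

→ t0 |61|21|6d|a3|c8|2a|c1|f1|
→ t1 |c8|2a|c1|f1|61|21|6d|a3|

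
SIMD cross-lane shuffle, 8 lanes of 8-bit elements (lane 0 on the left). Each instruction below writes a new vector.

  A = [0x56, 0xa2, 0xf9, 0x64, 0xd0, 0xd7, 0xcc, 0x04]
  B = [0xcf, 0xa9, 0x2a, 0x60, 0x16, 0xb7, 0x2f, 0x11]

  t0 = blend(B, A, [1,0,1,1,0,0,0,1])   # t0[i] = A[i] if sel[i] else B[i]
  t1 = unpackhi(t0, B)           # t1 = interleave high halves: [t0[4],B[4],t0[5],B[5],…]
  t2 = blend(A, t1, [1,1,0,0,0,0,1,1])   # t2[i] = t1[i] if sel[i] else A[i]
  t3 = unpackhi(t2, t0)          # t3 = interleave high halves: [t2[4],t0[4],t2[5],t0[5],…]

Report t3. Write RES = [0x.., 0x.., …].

→ t0 |56|a9|f9|64|16|b7|2f|04|
→ t1 |16|16|b7|b7|2f|2f|04|11|
→ t2 |16|16|f9|64|d0|d7|04|11|
→ t3 |d0|16|d7|b7|04|2f|11|04|

RES = [ 0xd0  0x16  0xd7  0xb7  0x04  0x2f  0x11  0x04 ]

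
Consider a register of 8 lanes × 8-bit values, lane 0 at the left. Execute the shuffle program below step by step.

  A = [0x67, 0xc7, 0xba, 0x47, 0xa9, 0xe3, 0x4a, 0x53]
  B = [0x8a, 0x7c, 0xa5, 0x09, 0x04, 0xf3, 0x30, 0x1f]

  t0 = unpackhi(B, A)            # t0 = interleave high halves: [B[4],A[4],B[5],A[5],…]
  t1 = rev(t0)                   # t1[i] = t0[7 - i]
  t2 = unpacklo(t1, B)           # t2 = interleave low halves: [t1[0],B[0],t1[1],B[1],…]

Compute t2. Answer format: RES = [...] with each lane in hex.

→ t0 |04|a9|f3|e3|30|4a|1f|53|
→ t1 |53|1f|4a|30|e3|f3|a9|04|
→ t2 |53|8a|1f|7c|4a|a5|30|09|

RES = [ 0x53  0x8a  0x1f  0x7c  0x4a  0xa5  0x30  0x09 ]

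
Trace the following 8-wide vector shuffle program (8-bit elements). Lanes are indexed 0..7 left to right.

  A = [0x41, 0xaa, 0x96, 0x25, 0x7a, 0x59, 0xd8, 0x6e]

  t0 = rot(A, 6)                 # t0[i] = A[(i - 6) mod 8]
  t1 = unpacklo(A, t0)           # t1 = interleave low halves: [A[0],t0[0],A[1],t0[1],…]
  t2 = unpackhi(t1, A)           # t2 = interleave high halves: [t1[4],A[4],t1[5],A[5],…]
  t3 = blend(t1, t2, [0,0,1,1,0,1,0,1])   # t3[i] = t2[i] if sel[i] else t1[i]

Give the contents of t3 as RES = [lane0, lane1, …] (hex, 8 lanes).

→ t0 |96|25|7a|59|d8|6e|41|aa|
→ t1 |41|96|aa|25|96|7a|25|59|
→ t2 |96|7a|7a|59|25|d8|59|6e|
→ t3 |41|96|7a|59|96|d8|25|6e|

RES = [0x41, 0x96, 0x7a, 0x59, 0x96, 0xd8, 0x25, 0x6e]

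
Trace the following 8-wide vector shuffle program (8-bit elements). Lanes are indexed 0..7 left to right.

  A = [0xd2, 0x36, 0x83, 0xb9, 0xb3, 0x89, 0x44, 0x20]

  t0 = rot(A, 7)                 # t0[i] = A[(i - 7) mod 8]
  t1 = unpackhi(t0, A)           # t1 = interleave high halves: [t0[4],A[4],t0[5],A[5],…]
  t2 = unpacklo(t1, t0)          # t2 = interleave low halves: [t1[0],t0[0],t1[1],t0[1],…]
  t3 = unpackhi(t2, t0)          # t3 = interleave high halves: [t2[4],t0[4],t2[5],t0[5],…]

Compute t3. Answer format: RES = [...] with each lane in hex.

RES = [ 0x44  0x89  0xb9  0x44  0x89  0x20  0xb3  0xd2 ]

  t0: 36 83 b9 b3 89 44 20 d2
  t1: 89 b3 44 89 20 44 d2 20
  t2: 89 36 b3 83 44 b9 89 b3
  t3: 44 89 b9 44 89 20 b3 d2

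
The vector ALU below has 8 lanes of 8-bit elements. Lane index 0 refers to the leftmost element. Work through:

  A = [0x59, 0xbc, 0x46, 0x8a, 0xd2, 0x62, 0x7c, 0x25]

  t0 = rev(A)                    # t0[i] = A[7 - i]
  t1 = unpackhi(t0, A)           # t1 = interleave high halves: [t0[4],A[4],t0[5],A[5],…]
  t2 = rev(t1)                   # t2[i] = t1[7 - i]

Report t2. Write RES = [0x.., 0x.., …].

→ t0 |25|7c|62|d2|8a|46|bc|59|
→ t1 |8a|d2|46|62|bc|7c|59|25|
→ t2 |25|59|7c|bc|62|46|d2|8a|

RES = [0x25, 0x59, 0x7c, 0xbc, 0x62, 0x46, 0xd2, 0x8a]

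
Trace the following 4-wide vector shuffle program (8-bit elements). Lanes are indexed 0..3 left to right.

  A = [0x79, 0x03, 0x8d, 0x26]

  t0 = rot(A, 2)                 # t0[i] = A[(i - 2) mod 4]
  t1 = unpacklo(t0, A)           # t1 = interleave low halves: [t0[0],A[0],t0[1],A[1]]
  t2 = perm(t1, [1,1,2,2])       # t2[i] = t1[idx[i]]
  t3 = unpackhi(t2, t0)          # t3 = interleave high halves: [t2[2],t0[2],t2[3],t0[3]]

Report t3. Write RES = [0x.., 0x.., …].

RES = [ 0x26  0x79  0x26  0x03 ]

  t0: 8d 26 79 03
  t1: 8d 79 26 03
  t2: 79 79 26 26
  t3: 26 79 26 03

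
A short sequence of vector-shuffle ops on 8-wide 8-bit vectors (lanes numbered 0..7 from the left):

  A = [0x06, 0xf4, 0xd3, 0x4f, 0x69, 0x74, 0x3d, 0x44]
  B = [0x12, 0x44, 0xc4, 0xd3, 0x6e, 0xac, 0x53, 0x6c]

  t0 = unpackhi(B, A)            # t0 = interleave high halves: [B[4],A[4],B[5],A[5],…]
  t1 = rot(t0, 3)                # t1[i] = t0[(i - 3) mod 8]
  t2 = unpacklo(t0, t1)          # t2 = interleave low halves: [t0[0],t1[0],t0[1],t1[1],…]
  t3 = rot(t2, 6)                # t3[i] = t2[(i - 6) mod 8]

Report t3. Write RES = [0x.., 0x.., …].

  t0: 6e 69 ac 74 53 3d 6c 44
  t1: 3d 6c 44 6e 69 ac 74 53
  t2: 6e 3d 69 6c ac 44 74 6e
  t3: 69 6c ac 44 74 6e 6e 3d

RES = [ 0x69  0x6c  0xac  0x44  0x74  0x6e  0x6e  0x3d ]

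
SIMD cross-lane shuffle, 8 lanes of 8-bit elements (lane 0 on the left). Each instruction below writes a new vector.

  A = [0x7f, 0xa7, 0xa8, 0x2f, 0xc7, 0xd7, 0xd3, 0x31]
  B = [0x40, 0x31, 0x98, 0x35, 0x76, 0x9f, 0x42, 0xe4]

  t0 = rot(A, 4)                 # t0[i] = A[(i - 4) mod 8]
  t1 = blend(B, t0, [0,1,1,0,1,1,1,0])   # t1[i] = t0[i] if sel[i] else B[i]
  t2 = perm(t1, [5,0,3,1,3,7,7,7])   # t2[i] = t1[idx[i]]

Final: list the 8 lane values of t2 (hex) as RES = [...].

→ t0 |c7|d7|d3|31|7f|a7|a8|2f|
→ t1 |40|d7|d3|35|7f|a7|a8|e4|
→ t2 |a7|40|35|d7|35|e4|e4|e4|

RES = [0xa7, 0x40, 0x35, 0xd7, 0x35, 0xe4, 0xe4, 0xe4]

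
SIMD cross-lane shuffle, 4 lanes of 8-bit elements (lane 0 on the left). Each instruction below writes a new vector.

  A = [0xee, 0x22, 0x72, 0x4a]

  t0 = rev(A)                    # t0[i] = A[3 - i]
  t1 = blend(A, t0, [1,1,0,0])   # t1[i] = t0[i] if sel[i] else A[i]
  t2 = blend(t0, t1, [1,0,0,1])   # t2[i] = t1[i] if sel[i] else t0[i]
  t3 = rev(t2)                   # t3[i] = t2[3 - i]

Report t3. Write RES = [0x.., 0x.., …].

  t0: 4a 72 22 ee
  t1: 4a 72 72 4a
  t2: 4a 72 22 4a
  t3: 4a 22 72 4a

RES = [0x4a, 0x22, 0x72, 0x4a]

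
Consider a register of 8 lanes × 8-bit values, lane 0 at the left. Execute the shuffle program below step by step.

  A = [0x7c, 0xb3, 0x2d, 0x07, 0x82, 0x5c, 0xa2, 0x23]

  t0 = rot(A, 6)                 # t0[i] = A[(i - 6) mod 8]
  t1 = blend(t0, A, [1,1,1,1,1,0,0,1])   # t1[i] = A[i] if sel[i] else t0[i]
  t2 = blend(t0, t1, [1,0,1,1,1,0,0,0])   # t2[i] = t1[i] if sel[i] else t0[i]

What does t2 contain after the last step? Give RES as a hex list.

  t0: 2d 07 82 5c a2 23 7c b3
  t1: 7c b3 2d 07 82 23 7c 23
  t2: 7c 07 2d 07 82 23 7c b3

RES = [ 0x7c  0x07  0x2d  0x07  0x82  0x23  0x7c  0xb3 ]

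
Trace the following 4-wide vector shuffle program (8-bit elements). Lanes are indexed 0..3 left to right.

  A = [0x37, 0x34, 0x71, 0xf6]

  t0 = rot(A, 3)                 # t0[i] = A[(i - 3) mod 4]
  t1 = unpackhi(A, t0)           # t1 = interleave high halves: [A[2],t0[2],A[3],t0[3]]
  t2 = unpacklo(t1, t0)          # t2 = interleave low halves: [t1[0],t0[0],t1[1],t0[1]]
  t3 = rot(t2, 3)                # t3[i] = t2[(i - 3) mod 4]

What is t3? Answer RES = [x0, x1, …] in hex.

  t0: 34 71 f6 37
  t1: 71 f6 f6 37
  t2: 71 34 f6 71
  t3: 34 f6 71 71

RES = [0x34, 0xf6, 0x71, 0x71]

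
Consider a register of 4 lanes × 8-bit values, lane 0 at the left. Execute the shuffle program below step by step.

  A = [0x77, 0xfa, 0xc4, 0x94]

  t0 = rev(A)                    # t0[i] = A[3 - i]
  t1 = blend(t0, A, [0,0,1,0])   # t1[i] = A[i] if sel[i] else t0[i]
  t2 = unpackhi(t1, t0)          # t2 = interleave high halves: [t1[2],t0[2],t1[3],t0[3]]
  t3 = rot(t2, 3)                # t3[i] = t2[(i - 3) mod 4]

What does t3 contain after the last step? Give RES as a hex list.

RES = [0xfa, 0x77, 0x77, 0xc4]

t0 = [0x94, 0xc4, 0xfa, 0x77]
t1 = [0x94, 0xc4, 0xc4, 0x77]
t2 = [0xc4, 0xfa, 0x77, 0x77]
t3 = [0xfa, 0x77, 0x77, 0xc4]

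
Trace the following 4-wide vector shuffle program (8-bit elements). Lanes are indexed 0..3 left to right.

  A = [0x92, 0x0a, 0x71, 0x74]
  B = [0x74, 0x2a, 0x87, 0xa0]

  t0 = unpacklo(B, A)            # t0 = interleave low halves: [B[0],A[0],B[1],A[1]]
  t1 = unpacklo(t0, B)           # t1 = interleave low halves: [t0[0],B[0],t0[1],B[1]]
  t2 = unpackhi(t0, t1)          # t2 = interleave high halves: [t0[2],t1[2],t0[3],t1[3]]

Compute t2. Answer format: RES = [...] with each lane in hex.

RES = [ 0x2a  0x92  0x0a  0x2a ]

  t0: 74 92 2a 0a
  t1: 74 74 92 2a
  t2: 2a 92 0a 2a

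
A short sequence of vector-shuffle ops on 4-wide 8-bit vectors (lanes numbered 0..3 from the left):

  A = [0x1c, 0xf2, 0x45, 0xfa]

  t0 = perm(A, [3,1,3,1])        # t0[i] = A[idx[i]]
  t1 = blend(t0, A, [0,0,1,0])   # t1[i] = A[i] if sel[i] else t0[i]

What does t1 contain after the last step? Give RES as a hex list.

RES = [ 0xfa  0xf2  0x45  0xf2 ]

  t0: fa f2 fa f2
  t1: fa f2 45 f2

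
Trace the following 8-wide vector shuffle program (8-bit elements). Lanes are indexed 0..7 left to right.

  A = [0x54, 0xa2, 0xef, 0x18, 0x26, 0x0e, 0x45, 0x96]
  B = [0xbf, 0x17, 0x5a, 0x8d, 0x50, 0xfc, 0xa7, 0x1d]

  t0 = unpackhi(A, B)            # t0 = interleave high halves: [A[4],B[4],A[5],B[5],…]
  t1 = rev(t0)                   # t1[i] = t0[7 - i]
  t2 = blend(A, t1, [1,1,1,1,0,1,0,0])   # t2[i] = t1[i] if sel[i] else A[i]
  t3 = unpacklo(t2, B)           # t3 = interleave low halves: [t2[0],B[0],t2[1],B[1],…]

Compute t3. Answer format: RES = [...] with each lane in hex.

RES = [ 0x1d  0xbf  0x96  0x17  0xa7  0x5a  0x45  0x8d ]

  t0: 26 50 0e fc 45 a7 96 1d
  t1: 1d 96 a7 45 fc 0e 50 26
  t2: 1d 96 a7 45 26 0e 45 96
  t3: 1d bf 96 17 a7 5a 45 8d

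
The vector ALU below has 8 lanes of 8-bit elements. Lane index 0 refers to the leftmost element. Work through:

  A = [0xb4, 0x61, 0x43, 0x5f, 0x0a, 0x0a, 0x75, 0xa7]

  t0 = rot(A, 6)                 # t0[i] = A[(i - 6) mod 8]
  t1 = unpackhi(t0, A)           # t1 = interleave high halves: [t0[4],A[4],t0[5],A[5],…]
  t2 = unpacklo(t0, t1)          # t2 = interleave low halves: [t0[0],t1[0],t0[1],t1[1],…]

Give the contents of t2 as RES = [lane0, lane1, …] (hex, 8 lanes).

RES = [ 0x43  0x75  0x5f  0x0a  0x0a  0xa7  0x0a  0x0a ]

→ t0 |43|5f|0a|0a|75|a7|b4|61|
→ t1 |75|0a|a7|0a|b4|75|61|a7|
→ t2 |43|75|5f|0a|0a|a7|0a|0a|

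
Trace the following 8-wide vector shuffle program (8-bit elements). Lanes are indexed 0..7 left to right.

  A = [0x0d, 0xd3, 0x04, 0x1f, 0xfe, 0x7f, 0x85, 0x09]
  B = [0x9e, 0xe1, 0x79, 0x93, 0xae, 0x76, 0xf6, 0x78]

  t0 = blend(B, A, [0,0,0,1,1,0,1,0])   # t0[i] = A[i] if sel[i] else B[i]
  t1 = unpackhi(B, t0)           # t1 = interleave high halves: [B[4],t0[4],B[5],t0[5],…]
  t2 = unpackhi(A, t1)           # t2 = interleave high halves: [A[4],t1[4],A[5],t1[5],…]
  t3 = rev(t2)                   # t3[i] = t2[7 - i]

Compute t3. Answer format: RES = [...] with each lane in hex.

  t0: 9e e1 79 1f fe 76 85 78
  t1: ae fe 76 76 f6 85 78 78
  t2: fe f6 7f 85 85 78 09 78
  t3: 78 09 78 85 85 7f f6 fe

RES = [0x78, 0x09, 0x78, 0x85, 0x85, 0x7f, 0xf6, 0xfe]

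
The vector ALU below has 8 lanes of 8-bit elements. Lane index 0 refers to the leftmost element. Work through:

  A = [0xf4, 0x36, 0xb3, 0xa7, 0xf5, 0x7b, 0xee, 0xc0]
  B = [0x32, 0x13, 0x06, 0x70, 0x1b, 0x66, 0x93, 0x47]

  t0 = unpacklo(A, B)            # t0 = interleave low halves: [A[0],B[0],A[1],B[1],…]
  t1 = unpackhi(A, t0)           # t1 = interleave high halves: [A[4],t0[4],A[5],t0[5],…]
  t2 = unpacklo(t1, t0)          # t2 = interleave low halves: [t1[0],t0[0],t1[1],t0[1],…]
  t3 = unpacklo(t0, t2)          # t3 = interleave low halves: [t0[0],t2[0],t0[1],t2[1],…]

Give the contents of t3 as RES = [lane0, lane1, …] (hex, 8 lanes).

RES = [0xf4, 0xf5, 0x32, 0xf4, 0x36, 0xb3, 0x13, 0x32]

  t0: f4 32 36 13 b3 06 a7 70
  t1: f5 b3 7b 06 ee a7 c0 70
  t2: f5 f4 b3 32 7b 36 06 13
  t3: f4 f5 32 f4 36 b3 13 32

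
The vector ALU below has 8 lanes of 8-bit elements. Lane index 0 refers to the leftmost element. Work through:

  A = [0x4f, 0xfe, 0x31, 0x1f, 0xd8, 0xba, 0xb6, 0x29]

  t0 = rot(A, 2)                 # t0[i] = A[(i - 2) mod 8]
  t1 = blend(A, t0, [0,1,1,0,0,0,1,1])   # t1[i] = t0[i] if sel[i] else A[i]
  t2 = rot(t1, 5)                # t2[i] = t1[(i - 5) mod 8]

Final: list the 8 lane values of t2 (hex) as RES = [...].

t0 = [0xb6, 0x29, 0x4f, 0xfe, 0x31, 0x1f, 0xd8, 0xba]
t1 = [0x4f, 0x29, 0x4f, 0x1f, 0xd8, 0xba, 0xd8, 0xba]
t2 = [0x1f, 0xd8, 0xba, 0xd8, 0xba, 0x4f, 0x29, 0x4f]

RES = [0x1f, 0xd8, 0xba, 0xd8, 0xba, 0x4f, 0x29, 0x4f]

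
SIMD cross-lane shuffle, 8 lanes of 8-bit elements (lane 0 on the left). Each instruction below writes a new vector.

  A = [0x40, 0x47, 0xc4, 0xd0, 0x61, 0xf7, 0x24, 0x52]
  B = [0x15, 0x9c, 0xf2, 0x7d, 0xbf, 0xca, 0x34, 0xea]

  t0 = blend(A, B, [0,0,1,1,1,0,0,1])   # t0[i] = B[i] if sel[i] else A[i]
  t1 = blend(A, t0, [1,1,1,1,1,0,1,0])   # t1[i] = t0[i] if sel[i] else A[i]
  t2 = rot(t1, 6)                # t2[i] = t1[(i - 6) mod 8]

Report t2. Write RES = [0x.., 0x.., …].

t0 = [0x40, 0x47, 0xf2, 0x7d, 0xbf, 0xf7, 0x24, 0xea]
t1 = [0x40, 0x47, 0xf2, 0x7d, 0xbf, 0xf7, 0x24, 0x52]
t2 = [0xf2, 0x7d, 0xbf, 0xf7, 0x24, 0x52, 0x40, 0x47]

RES = [0xf2, 0x7d, 0xbf, 0xf7, 0x24, 0x52, 0x40, 0x47]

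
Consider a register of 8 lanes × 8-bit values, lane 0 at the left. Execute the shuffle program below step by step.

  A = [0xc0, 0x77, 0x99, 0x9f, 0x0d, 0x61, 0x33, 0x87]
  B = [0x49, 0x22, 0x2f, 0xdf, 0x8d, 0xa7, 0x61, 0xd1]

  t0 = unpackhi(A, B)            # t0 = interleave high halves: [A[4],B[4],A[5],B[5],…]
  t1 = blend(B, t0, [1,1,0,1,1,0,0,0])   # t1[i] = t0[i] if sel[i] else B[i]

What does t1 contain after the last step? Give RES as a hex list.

RES = [ 0x0d  0x8d  0x2f  0xa7  0x33  0xa7  0x61  0xd1 ]

→ t0 |0d|8d|61|a7|33|61|87|d1|
→ t1 |0d|8d|2f|a7|33|a7|61|d1|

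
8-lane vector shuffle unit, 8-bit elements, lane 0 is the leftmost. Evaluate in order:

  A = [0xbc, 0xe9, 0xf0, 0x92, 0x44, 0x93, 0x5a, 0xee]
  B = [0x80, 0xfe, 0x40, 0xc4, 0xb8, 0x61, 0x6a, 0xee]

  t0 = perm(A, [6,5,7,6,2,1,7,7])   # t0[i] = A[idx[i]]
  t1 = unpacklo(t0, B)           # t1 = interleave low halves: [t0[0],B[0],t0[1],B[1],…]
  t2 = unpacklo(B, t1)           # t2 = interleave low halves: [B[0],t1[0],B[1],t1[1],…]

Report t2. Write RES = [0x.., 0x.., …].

t0 = [0x5a, 0x93, 0xee, 0x5a, 0xf0, 0xe9, 0xee, 0xee]
t1 = [0x5a, 0x80, 0x93, 0xfe, 0xee, 0x40, 0x5a, 0xc4]
t2 = [0x80, 0x5a, 0xfe, 0x80, 0x40, 0x93, 0xc4, 0xfe]

RES = [ 0x80  0x5a  0xfe  0x80  0x40  0x93  0xc4  0xfe ]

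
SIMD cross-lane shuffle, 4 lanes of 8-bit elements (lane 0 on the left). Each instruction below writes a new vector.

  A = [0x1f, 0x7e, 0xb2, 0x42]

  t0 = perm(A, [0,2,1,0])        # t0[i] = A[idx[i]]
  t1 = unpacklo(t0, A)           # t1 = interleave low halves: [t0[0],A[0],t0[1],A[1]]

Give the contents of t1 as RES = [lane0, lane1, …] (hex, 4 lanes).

  t0: 1f b2 7e 1f
  t1: 1f 1f b2 7e

RES = [0x1f, 0x1f, 0xb2, 0x7e]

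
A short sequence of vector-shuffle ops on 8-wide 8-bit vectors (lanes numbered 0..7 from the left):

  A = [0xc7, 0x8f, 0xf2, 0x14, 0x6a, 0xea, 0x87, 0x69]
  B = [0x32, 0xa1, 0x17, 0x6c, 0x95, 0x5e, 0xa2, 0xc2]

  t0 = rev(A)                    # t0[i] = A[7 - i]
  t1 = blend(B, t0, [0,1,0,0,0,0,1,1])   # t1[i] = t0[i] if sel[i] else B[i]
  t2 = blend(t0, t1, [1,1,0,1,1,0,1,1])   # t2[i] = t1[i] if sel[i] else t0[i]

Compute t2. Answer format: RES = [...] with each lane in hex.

  t0: 69 87 ea 6a 14 f2 8f c7
  t1: 32 87 17 6c 95 5e 8f c7
  t2: 32 87 ea 6c 95 f2 8f c7

RES = [ 0x32  0x87  0xea  0x6c  0x95  0xf2  0x8f  0xc7 ]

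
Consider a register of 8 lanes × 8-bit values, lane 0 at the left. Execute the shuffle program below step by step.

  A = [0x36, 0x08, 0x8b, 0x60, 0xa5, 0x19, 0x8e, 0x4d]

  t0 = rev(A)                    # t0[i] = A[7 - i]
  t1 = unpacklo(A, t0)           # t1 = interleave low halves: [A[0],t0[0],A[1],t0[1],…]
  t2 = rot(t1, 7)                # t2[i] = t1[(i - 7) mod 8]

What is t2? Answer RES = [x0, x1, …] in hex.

t0 = [0x4d, 0x8e, 0x19, 0xa5, 0x60, 0x8b, 0x08, 0x36]
t1 = [0x36, 0x4d, 0x08, 0x8e, 0x8b, 0x19, 0x60, 0xa5]
t2 = [0x4d, 0x08, 0x8e, 0x8b, 0x19, 0x60, 0xa5, 0x36]

RES = [0x4d, 0x08, 0x8e, 0x8b, 0x19, 0x60, 0xa5, 0x36]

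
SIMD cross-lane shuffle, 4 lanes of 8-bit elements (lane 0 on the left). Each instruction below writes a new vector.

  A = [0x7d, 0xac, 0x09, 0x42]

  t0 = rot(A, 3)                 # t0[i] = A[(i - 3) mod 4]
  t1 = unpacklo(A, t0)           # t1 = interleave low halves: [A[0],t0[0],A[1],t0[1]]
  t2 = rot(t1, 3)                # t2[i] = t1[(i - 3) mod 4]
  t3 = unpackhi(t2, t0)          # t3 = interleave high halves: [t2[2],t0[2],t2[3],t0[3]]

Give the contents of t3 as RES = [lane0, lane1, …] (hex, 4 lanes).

RES = [0x09, 0x42, 0x7d, 0x7d]

  t0: ac 09 42 7d
  t1: 7d ac ac 09
  t2: ac ac 09 7d
  t3: 09 42 7d 7d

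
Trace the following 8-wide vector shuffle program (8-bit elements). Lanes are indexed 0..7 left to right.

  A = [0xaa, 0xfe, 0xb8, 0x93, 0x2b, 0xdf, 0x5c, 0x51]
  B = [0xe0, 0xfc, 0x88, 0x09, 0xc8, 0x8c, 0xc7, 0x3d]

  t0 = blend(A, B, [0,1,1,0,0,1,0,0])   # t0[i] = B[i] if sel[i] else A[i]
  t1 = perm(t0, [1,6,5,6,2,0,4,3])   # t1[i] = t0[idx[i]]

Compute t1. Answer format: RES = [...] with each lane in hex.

t0 = [0xaa, 0xfc, 0x88, 0x93, 0x2b, 0x8c, 0x5c, 0x51]
t1 = [0xfc, 0x5c, 0x8c, 0x5c, 0x88, 0xaa, 0x2b, 0x93]

RES = [ 0xfc  0x5c  0x8c  0x5c  0x88  0xaa  0x2b  0x93 ]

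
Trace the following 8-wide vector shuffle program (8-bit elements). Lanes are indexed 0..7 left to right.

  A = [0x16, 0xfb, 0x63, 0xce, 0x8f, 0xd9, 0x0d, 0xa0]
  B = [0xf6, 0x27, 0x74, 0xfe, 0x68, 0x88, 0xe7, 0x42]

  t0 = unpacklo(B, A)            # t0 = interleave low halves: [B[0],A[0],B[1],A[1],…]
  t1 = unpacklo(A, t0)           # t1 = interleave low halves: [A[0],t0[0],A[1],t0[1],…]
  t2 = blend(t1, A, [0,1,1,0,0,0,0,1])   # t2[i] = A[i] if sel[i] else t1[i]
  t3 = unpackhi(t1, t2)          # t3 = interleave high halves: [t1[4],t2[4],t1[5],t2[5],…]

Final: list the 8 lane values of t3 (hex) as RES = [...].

RES = [ 0x63  0x63  0x27  0x27  0xce  0xce  0xfb  0xa0 ]

→ t0 |f6|16|27|fb|74|63|fe|ce|
→ t1 |16|f6|fb|16|63|27|ce|fb|
→ t2 |16|fb|63|16|63|27|ce|a0|
→ t3 |63|63|27|27|ce|ce|fb|a0|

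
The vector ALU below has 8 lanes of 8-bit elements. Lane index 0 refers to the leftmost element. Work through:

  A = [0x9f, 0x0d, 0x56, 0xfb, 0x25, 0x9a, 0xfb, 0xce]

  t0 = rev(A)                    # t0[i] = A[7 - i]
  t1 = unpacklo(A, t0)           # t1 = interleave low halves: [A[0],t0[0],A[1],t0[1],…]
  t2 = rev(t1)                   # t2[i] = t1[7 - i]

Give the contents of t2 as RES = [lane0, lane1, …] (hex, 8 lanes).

RES = [ 0x25  0xfb  0x9a  0x56  0xfb  0x0d  0xce  0x9f ]

→ t0 |ce|fb|9a|25|fb|56|0d|9f|
→ t1 |9f|ce|0d|fb|56|9a|fb|25|
→ t2 |25|fb|9a|56|fb|0d|ce|9f|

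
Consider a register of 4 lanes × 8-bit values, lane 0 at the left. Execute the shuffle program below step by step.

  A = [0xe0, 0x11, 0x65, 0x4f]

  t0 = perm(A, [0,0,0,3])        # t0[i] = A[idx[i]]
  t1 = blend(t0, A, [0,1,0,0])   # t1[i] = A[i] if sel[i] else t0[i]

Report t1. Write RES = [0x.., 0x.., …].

RES = [0xe0, 0x11, 0xe0, 0x4f]

  t0: e0 e0 e0 4f
  t1: e0 11 e0 4f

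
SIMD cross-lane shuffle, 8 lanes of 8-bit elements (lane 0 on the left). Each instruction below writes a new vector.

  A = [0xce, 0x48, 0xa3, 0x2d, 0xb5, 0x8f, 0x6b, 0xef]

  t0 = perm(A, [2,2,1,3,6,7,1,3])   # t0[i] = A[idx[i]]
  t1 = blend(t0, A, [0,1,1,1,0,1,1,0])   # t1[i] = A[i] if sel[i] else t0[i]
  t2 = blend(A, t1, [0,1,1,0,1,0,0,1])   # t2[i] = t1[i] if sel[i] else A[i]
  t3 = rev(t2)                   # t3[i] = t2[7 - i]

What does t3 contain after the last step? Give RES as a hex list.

RES = [ 0x2d  0x6b  0x8f  0x6b  0x2d  0xa3  0x48  0xce ]

→ t0 |a3|a3|48|2d|6b|ef|48|2d|
→ t1 |a3|48|a3|2d|6b|8f|6b|2d|
→ t2 |ce|48|a3|2d|6b|8f|6b|2d|
→ t3 |2d|6b|8f|6b|2d|a3|48|ce|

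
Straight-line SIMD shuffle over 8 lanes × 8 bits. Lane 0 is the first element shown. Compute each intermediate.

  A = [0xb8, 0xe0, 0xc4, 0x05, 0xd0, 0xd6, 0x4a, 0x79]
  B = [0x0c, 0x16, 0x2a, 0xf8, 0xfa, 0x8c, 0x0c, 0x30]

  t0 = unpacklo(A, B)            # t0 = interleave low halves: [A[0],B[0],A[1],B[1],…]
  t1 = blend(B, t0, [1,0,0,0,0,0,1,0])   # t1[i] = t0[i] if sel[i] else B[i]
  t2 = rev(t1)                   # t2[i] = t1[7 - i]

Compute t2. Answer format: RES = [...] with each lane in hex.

→ t0 |b8|0c|e0|16|c4|2a|05|f8|
→ t1 |b8|16|2a|f8|fa|8c|05|30|
→ t2 |30|05|8c|fa|f8|2a|16|b8|

RES = [0x30, 0x05, 0x8c, 0xfa, 0xf8, 0x2a, 0x16, 0xb8]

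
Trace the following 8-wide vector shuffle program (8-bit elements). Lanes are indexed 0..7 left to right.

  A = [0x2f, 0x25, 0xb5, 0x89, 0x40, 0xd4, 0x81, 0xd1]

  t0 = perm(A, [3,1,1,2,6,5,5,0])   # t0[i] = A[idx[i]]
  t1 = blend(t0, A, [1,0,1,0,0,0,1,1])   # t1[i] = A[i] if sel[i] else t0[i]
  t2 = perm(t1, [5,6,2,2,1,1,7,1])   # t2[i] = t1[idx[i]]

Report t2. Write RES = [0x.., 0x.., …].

t0 = [0x89, 0x25, 0x25, 0xb5, 0x81, 0xd4, 0xd4, 0x2f]
t1 = [0x2f, 0x25, 0xb5, 0xb5, 0x81, 0xd4, 0x81, 0xd1]
t2 = [0xd4, 0x81, 0xb5, 0xb5, 0x25, 0x25, 0xd1, 0x25]

RES = [0xd4, 0x81, 0xb5, 0xb5, 0x25, 0x25, 0xd1, 0x25]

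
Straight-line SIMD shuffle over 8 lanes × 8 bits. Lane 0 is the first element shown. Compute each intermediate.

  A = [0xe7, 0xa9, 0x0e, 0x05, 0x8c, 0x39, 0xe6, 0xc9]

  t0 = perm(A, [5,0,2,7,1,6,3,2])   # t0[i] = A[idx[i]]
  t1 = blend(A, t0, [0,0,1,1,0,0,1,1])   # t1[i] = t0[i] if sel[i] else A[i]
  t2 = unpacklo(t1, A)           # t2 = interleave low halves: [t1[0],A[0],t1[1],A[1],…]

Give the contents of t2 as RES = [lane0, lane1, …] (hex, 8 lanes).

  t0: 39 e7 0e c9 a9 e6 05 0e
  t1: e7 a9 0e c9 8c 39 05 0e
  t2: e7 e7 a9 a9 0e 0e c9 05

RES = [0xe7, 0xe7, 0xa9, 0xa9, 0x0e, 0x0e, 0xc9, 0x05]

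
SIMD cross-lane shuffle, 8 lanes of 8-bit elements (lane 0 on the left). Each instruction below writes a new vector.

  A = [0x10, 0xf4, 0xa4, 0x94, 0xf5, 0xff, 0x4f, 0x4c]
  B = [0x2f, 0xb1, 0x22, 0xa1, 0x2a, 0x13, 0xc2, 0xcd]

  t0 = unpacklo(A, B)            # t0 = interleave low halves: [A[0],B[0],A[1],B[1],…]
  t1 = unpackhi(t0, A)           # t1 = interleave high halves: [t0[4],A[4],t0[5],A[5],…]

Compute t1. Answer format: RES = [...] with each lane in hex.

RES = [ 0xa4  0xf5  0x22  0xff  0x94  0x4f  0xa1  0x4c ]

  t0: 10 2f f4 b1 a4 22 94 a1
  t1: a4 f5 22 ff 94 4f a1 4c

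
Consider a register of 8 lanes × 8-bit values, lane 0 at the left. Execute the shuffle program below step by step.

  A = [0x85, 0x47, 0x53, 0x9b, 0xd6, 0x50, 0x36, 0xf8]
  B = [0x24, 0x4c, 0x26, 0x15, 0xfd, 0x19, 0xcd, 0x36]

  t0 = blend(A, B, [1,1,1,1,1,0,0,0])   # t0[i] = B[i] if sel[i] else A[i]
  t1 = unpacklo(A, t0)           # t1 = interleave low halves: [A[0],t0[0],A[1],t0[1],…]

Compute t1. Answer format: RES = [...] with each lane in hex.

RES = [ 0x85  0x24  0x47  0x4c  0x53  0x26  0x9b  0x15 ]

t0 = [0x24, 0x4c, 0x26, 0x15, 0xfd, 0x50, 0x36, 0xf8]
t1 = [0x85, 0x24, 0x47, 0x4c, 0x53, 0x26, 0x9b, 0x15]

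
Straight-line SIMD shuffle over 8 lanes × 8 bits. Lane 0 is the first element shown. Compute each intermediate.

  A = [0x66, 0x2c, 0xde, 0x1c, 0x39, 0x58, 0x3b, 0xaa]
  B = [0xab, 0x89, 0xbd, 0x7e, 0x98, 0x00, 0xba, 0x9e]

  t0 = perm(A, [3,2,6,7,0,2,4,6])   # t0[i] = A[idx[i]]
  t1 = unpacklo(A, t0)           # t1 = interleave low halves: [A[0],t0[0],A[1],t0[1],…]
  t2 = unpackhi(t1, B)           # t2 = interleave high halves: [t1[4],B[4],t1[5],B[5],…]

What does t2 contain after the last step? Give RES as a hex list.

→ t0 |1c|de|3b|aa|66|de|39|3b|
→ t1 |66|1c|2c|de|de|3b|1c|aa|
→ t2 |de|98|3b|00|1c|ba|aa|9e|

RES = [ 0xde  0x98  0x3b  0x00  0x1c  0xba  0xaa  0x9e ]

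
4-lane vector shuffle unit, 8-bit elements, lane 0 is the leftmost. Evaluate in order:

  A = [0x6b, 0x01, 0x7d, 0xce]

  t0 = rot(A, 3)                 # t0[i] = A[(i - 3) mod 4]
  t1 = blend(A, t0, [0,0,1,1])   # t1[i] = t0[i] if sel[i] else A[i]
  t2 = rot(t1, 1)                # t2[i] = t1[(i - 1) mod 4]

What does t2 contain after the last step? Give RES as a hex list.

→ t0 |01|7d|ce|6b|
→ t1 |6b|01|ce|6b|
→ t2 |6b|6b|01|ce|

RES = [0x6b, 0x6b, 0x01, 0xce]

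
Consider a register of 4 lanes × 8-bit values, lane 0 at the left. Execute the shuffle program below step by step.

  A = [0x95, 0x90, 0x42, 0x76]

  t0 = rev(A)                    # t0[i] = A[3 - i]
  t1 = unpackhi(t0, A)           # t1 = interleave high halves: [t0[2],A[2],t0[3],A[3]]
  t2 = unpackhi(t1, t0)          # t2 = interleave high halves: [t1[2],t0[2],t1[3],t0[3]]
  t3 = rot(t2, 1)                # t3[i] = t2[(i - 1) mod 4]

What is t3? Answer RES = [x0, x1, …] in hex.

RES = [0x95, 0x95, 0x90, 0x76]

  t0: 76 42 90 95
  t1: 90 42 95 76
  t2: 95 90 76 95
  t3: 95 95 90 76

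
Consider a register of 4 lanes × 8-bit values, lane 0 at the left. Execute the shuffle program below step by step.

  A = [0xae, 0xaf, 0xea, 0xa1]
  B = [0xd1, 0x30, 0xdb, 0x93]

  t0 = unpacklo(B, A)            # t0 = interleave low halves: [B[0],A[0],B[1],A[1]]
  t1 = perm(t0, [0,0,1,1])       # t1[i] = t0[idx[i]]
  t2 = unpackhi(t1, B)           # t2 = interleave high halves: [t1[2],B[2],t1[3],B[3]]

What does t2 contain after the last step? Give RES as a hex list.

RES = [0xae, 0xdb, 0xae, 0x93]

  t0: d1 ae 30 af
  t1: d1 d1 ae ae
  t2: ae db ae 93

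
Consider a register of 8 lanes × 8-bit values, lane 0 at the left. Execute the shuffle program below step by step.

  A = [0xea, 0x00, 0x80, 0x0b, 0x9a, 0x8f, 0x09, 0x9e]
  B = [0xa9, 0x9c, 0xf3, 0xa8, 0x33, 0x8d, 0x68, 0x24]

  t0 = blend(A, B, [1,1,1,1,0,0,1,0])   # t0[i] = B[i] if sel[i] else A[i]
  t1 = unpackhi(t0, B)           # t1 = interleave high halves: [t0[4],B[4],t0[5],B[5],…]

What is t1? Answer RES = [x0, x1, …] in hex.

RES = [0x9a, 0x33, 0x8f, 0x8d, 0x68, 0x68, 0x9e, 0x24]

→ t0 |a9|9c|f3|a8|9a|8f|68|9e|
→ t1 |9a|33|8f|8d|68|68|9e|24|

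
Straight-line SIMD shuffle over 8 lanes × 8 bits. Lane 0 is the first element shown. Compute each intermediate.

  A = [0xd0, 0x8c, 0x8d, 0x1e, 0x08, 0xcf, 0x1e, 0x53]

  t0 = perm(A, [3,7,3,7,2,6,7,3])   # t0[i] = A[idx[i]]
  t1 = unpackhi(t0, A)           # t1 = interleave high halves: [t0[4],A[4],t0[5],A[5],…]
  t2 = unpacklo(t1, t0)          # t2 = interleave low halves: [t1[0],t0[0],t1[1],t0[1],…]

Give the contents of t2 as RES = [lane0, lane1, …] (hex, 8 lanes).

t0 = [0x1e, 0x53, 0x1e, 0x53, 0x8d, 0x1e, 0x53, 0x1e]
t1 = [0x8d, 0x08, 0x1e, 0xcf, 0x53, 0x1e, 0x1e, 0x53]
t2 = [0x8d, 0x1e, 0x08, 0x53, 0x1e, 0x1e, 0xcf, 0x53]

RES = [0x8d, 0x1e, 0x08, 0x53, 0x1e, 0x1e, 0xcf, 0x53]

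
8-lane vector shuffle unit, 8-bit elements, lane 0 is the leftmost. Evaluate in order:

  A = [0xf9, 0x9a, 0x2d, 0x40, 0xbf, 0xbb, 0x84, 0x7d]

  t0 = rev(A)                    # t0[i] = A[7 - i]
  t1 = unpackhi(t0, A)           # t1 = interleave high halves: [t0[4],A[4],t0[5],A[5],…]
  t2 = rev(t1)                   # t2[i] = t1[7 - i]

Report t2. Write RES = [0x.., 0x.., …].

t0 = [0x7d, 0x84, 0xbb, 0xbf, 0x40, 0x2d, 0x9a, 0xf9]
t1 = [0x40, 0xbf, 0x2d, 0xbb, 0x9a, 0x84, 0xf9, 0x7d]
t2 = [0x7d, 0xf9, 0x84, 0x9a, 0xbb, 0x2d, 0xbf, 0x40]

RES = [0x7d, 0xf9, 0x84, 0x9a, 0xbb, 0x2d, 0xbf, 0x40]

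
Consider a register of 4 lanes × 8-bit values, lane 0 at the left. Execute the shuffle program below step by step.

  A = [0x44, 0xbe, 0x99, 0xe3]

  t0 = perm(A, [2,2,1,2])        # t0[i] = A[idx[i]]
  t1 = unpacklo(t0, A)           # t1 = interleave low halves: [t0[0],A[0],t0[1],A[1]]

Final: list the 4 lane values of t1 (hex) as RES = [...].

t0 = [0x99, 0x99, 0xbe, 0x99]
t1 = [0x99, 0x44, 0x99, 0xbe]

RES = [ 0x99  0x44  0x99  0xbe ]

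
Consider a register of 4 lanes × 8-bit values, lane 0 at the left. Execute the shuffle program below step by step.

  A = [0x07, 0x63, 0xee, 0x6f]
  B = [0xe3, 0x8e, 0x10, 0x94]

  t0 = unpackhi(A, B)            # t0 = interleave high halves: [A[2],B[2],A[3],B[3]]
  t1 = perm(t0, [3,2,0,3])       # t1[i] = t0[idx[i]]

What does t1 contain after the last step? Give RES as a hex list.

RES = [0x94, 0x6f, 0xee, 0x94]

  t0: ee 10 6f 94
  t1: 94 6f ee 94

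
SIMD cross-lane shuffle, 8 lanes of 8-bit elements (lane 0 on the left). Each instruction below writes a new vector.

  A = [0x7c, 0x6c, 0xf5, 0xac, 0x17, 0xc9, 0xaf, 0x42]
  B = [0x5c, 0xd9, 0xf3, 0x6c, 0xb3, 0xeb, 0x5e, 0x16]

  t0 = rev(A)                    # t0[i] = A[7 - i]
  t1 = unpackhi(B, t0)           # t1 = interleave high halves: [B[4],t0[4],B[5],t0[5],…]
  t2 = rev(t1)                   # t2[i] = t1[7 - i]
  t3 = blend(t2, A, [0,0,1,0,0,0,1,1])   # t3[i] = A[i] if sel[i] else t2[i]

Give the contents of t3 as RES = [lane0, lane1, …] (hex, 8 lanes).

RES = [ 0x7c  0x16  0xf5  0x5e  0xf5  0xeb  0xaf  0x42 ]

t0 = [0x42, 0xaf, 0xc9, 0x17, 0xac, 0xf5, 0x6c, 0x7c]
t1 = [0xb3, 0xac, 0xeb, 0xf5, 0x5e, 0x6c, 0x16, 0x7c]
t2 = [0x7c, 0x16, 0x6c, 0x5e, 0xf5, 0xeb, 0xac, 0xb3]
t3 = [0x7c, 0x16, 0xf5, 0x5e, 0xf5, 0xeb, 0xaf, 0x42]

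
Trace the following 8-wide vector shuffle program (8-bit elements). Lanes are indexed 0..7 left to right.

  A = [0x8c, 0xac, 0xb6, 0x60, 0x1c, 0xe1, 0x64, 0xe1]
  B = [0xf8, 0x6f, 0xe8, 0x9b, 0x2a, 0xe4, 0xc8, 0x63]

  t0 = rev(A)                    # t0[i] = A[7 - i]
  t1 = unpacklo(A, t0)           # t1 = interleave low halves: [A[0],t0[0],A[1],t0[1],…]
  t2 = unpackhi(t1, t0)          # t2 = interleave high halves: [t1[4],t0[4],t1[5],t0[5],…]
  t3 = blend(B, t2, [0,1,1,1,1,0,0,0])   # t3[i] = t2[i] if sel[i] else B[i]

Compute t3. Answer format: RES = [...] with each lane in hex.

RES = [ 0xf8  0x60  0xe1  0xb6  0x60  0xe4  0xc8  0x63 ]

→ t0 |e1|64|e1|1c|60|b6|ac|8c|
→ t1 |8c|e1|ac|64|b6|e1|60|1c|
→ t2 |b6|60|e1|b6|60|ac|1c|8c|
→ t3 |f8|60|e1|b6|60|e4|c8|63|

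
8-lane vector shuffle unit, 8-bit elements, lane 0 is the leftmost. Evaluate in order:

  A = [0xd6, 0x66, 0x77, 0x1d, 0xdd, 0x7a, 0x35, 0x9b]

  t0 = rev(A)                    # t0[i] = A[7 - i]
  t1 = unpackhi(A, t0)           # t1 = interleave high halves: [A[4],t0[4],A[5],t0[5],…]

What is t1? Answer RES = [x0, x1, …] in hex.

t0 = [0x9b, 0x35, 0x7a, 0xdd, 0x1d, 0x77, 0x66, 0xd6]
t1 = [0xdd, 0x1d, 0x7a, 0x77, 0x35, 0x66, 0x9b, 0xd6]

RES = [0xdd, 0x1d, 0x7a, 0x77, 0x35, 0x66, 0x9b, 0xd6]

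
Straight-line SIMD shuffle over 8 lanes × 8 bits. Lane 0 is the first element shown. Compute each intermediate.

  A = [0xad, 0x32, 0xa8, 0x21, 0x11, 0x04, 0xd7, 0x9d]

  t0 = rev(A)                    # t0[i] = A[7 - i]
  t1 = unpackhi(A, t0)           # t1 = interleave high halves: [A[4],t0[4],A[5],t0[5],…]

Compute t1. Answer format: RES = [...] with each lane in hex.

RES = [ 0x11  0x21  0x04  0xa8  0xd7  0x32  0x9d  0xad ]

  t0: 9d d7 04 11 21 a8 32 ad
  t1: 11 21 04 a8 d7 32 9d ad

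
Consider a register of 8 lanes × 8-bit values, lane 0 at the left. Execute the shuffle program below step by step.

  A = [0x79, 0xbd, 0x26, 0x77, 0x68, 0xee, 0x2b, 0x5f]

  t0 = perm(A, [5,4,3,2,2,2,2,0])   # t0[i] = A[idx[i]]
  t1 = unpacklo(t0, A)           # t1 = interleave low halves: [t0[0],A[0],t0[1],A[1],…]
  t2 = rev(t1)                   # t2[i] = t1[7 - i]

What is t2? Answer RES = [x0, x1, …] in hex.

RES = [ 0x77  0x26  0x26  0x77  0xbd  0x68  0x79  0xee ]

  t0: ee 68 77 26 26 26 26 79
  t1: ee 79 68 bd 77 26 26 77
  t2: 77 26 26 77 bd 68 79 ee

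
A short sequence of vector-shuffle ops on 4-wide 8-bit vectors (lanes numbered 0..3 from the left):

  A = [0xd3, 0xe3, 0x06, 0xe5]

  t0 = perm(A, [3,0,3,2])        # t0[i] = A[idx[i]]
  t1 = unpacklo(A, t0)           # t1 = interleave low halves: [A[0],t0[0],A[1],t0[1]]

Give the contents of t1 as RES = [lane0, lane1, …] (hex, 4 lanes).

  t0: e5 d3 e5 06
  t1: d3 e5 e3 d3

RES = [ 0xd3  0xe5  0xe3  0xd3 ]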